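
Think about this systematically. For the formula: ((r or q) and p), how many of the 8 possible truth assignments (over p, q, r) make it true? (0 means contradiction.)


Check all 8 assignments:
p=0, q=0, r=0: 0
p=0, q=0, r=1: 0
p=0, q=1, r=0: 0
p=0, q=1, r=1: 0
p=1, q=0, r=0: 0
p=1, q=0, r=1: 1
p=1, q=1, r=0: 1
p=1, q=1, r=1: 1
Count of True = 3

3


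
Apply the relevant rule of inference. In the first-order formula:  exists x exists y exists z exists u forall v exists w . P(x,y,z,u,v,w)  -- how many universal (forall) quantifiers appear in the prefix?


Quantifier prefix: exists x exists y exists z exists u forall v exists w
Mark each quantifier type:
  E E E E U E
Universal count = 1, Existential count = 5
Asked for universal (forall) quantifiers: 1

1


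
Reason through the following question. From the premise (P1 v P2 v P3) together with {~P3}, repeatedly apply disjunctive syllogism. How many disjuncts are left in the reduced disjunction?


Original disjuncts (3): P1, P2, P3
Negated (eliminate): ~P3
Remaining disjuncts: P1, P2
Count = 3 - 1 = 2

2


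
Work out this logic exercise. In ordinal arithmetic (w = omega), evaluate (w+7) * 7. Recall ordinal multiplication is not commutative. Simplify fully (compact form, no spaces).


Compute (w+7) * 7.
Ordinal * is associative and left-distributive over +, but NOT commutative; for finite n>1, n*w = w but w*n stays w*n.
(w+7) * 7 = (w+7) repeated 7 times. Each intermediate +7 is absorbed by the following w; only the last survives: w*7+7.
Result = w*7+7

w*7+7


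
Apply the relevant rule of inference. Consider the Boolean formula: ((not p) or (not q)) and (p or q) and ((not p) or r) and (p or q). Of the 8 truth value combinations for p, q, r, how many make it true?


Evaluate all 8 assignments for p, q, r:
p=0, q=0, r=0: 0
p=0, q=0, r=1: 0
p=0, q=1, r=0: 1
p=0, q=1, r=1: 1
p=1, q=0, r=0: 0
p=1, q=0, r=1: 1
p=1, q=1, r=0: 0
p=1, q=1, r=1: 0
Satisfying count = 3

3


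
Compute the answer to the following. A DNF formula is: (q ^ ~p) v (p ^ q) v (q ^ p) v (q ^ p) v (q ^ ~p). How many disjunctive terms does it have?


A DNF formula is a disjunction of terms (conjunctions).
Terms are separated by v.
Counting the disjuncts: 5 terms.

5


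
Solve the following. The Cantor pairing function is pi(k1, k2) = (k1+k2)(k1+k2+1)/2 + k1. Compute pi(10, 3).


k1 + k2 = 13
(k1+k2)(k1+k2+1)/2 = 13 * 14 / 2 = 91
pi = 91 + 10 = 101

101


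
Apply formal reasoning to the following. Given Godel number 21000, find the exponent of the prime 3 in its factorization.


Factorize 21000 by dividing by 3 repeatedly.
Division steps: 3 divides 21000 exactly 1 time(s).
Exponent of 3 = 1

1


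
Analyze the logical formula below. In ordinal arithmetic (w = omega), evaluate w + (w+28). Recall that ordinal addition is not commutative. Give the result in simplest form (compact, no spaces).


Compute w + (w+28).
Ordinal + is associative but NOT commutative; for finite n>0, n + w = w but w + n stays w+n.
w + (w+28) = (w+w) + 28 = w*2+28.
Result = w*2+28

w*2+28


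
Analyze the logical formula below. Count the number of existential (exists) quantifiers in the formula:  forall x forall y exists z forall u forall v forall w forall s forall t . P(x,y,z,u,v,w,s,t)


Quantifier prefix: forall x forall y exists z forall u forall v forall w forall s forall t
Mark each quantifier type:
  U U E U U U U U
Universal count = 7, Existential count = 1
Asked for existential (exists) quantifiers: 1

1


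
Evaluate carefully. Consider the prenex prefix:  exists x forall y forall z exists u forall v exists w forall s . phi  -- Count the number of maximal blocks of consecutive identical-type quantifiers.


Quantifier-type sequence: E A A E A E A  (A=forall, E=exists)
Group into maximal same-type runs:
  Ex1 | Ax2 | Ex1 | Ax1 | Ex1 | Ax1
Number of blocks = 6

6


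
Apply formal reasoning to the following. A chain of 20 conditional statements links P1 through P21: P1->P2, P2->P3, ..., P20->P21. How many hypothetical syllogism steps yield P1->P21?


With 20 implications in a chain connecting 21 propositions:
P1->P2, P2->P3, ..., P20->P21
Steps needed = (number of implications) - 1 = 20 - 1 = 19

19


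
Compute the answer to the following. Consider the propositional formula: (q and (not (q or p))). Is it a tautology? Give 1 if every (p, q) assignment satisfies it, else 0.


Check all 4 assignments:
p=0, q=0: 0
p=0, q=1: 0
p=1, q=0: 0
p=1, q=1: 0
Satisfying count = 0/4.
Tautology iff count = 4: no.

0


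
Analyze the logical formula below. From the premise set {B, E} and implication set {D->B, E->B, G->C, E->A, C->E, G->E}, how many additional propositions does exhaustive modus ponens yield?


Initial facts: {B, E}
Apply modus ponens to closure:
  E and E->A  =>  A
Final known: {A, B, E}
New propositions: {A}
Count = 1

1


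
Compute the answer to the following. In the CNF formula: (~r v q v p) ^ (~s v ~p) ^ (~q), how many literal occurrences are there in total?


Counting literals in each clause:
Clause 1: 3 literal(s)
Clause 2: 2 literal(s)
Clause 3: 1 literal(s)
Total = 6

6


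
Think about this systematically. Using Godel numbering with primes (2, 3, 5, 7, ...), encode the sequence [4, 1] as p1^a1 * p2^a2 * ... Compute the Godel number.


Encode each element as an exponent of the corresponding prime:
  2^4 = 16
  3^1 = 3
Product = 16 * 3 = 48

48


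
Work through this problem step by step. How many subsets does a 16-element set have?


The power set of a set with n elements has 2^n elements.
|P(S)| = 2^16 = 65536

65536


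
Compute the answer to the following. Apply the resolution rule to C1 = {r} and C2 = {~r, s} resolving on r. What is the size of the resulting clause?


Remove r from C1 and ~r from C2.
C1 remainder: {}
C2 remainder: {s}
Union (resolvent): {s}
Resolvent has 1 literal(s).

1


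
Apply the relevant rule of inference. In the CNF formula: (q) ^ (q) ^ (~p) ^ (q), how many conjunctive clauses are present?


A CNF formula is a conjunction of clauses.
Clauses are separated by ^.
Counting the conjuncts: 4 clauses.

4


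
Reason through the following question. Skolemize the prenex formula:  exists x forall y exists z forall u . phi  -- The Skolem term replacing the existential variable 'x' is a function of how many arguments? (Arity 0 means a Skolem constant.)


Quantifier prefix: exists x forall y exists z forall u
'x' is existentially quantified at position 1.
No universal quantifiers precede it.
Skolem function arity = 0 (a Skolem constant)

0


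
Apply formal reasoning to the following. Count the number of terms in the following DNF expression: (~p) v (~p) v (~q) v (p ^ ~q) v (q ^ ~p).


A DNF formula is a disjunction of terms (conjunctions).
Terms are separated by v.
Counting the disjuncts: 5 terms.

5


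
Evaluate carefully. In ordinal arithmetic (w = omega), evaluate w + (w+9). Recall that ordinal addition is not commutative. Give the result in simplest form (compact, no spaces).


Compute w + (w+9).
Ordinal + is associative but NOT commutative; for finite n>0, n + w = w but w + n stays w+n.
w + (w+9) = (w+w) + 9 = w*2+9.
Result = w*2+9

w*2+9


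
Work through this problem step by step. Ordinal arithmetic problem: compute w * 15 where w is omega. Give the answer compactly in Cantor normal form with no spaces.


Compute w * 15.
Ordinal * is associative and left-distributive over +, but NOT commutative; for finite n>1, n*w = w but w*n stays w*n.
w * 15 means 15 copies of w concatenated: w*15.
Result = w*15

w*15


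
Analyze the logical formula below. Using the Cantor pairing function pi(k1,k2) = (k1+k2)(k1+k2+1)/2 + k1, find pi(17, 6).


k1 + k2 = 23
(k1+k2)(k1+k2+1)/2 = 23 * 24 / 2 = 276
pi = 276 + 17 = 293

293


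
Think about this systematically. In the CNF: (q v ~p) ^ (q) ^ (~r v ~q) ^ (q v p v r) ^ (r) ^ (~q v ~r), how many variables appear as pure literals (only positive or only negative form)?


Check each variable for pure literal status:
p: mixed (not pure)
q: mixed (not pure)
r: mixed (not pure)
Pure literal count = 0

0


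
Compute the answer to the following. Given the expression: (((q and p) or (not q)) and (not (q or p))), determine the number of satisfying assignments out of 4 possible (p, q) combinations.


Check all 4 assignments:
p=0, q=0: 1
p=0, q=1: 0
p=1, q=0: 0
p=1, q=1: 0
Count of True = 1

1


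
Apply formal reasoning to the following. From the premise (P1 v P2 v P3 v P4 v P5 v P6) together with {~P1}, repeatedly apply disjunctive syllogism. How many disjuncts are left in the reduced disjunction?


Original disjuncts (6): P1, P2, P3, P4, P5, P6
Negated (eliminate): ~P1
Remaining disjuncts: P2, P3, P4, P5, P6
Count = 6 - 1 = 5

5


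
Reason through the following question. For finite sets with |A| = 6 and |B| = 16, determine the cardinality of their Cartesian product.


The Cartesian product A x B contains all ordered pairs (a, b).
|A x B| = |A| * |B| = 6 * 16 = 96

96


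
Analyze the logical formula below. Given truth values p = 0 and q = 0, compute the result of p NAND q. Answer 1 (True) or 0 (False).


p = 0, q = 0
Operation: p NAND q
Evaluate: 0 NAND 0 = 1

1


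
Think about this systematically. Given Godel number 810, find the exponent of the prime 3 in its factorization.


Factorize 810 by dividing by 3 repeatedly.
Division steps: 3 divides 810 exactly 4 time(s).
Exponent of 3 = 4

4


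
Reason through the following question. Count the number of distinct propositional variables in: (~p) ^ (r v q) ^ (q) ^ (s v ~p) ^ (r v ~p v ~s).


Identify each variable that appears in the formula.
Variables found: p, q, r, s
Count = 4

4


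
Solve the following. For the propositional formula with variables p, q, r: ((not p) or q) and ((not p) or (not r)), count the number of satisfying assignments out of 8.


Evaluate all 8 assignments for p, q, r:
p=0, q=0, r=0: 1
p=0, q=0, r=1: 1
p=0, q=1, r=0: 1
p=0, q=1, r=1: 1
p=1, q=0, r=0: 0
p=1, q=0, r=1: 0
p=1, q=1, r=0: 1
p=1, q=1, r=1: 0
Satisfying count = 5

5


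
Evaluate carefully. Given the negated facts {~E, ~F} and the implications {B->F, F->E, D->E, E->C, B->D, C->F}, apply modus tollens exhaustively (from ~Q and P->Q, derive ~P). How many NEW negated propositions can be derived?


Initial negated facts: {~E, ~F}
Apply modus tollens to closure:
  ~F and B->F  =>  ~B
  ~E and D->E  =>  ~D
  ~F and C->F  =>  ~C
Final negated: {~B, ~C, ~D, ~E, ~F}
New negations: {~B, ~C, ~D}
Count = 3

3


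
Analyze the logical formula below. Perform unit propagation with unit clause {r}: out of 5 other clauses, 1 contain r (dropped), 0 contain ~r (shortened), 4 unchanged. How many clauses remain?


Satisfied (removed): 1
Shortened (remain): 0
Unchanged (remain): 4
Remaining = 0 + 4 = 4

4


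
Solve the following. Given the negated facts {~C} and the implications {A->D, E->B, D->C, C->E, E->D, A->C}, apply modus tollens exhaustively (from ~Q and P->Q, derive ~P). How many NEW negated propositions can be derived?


Initial negated facts: {~C}
Apply modus tollens to closure:
  ~C and D->C  =>  ~D
  ~D and E->D  =>  ~E
  ~C and A->C  =>  ~A
Final negated: {~A, ~C, ~D, ~E}
New negations: {~A, ~D, ~E}
Count = 3

3


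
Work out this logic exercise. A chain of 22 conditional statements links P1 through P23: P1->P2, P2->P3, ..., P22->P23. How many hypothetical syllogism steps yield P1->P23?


With 22 implications in a chain connecting 23 propositions:
P1->P2, P2->P3, ..., P22->P23
Steps needed = (number of implications) - 1 = 22 - 1 = 21

21


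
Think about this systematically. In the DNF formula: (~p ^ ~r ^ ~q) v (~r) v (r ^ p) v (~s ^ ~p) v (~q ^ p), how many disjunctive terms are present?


A DNF formula is a disjunction of terms (conjunctions).
Terms are separated by v.
Counting the disjuncts: 5 terms.

5


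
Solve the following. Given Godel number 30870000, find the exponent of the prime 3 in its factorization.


Factorize 30870000 by dividing by 3 repeatedly.
Division steps: 3 divides 30870000 exactly 2 time(s).
Exponent of 3 = 2

2


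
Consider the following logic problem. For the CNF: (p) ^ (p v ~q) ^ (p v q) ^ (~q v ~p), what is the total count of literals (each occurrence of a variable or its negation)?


Counting literals in each clause:
Clause 1: 1 literal(s)
Clause 2: 2 literal(s)
Clause 3: 2 literal(s)
Clause 4: 2 literal(s)
Total = 7

7


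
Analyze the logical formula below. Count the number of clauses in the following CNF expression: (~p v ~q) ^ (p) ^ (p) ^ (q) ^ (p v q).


A CNF formula is a conjunction of clauses.
Clauses are separated by ^.
Counting the conjuncts: 5 clauses.

5


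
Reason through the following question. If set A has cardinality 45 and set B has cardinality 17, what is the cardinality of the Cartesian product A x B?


The Cartesian product A x B contains all ordered pairs (a, b).
|A x B| = |A| * |B| = 45 * 17 = 765

765


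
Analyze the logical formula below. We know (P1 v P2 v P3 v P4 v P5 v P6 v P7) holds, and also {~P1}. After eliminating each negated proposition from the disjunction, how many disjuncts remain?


Original disjuncts (7): P1, P2, P3, P4, P5, P6, P7
Negated (eliminate): ~P1
Remaining disjuncts: P2, P3, P4, P5, P6, P7
Count = 7 - 1 = 6

6


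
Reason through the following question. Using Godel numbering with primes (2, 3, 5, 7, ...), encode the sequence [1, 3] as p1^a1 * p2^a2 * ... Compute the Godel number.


Encode each element as an exponent of the corresponding prime:
  2^1 = 2
  3^3 = 27
Product = 2 * 27 = 54

54


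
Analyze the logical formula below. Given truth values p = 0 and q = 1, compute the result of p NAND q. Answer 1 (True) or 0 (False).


p = 0, q = 1
Operation: p NAND q
Evaluate: 0 NAND 1 = 1

1


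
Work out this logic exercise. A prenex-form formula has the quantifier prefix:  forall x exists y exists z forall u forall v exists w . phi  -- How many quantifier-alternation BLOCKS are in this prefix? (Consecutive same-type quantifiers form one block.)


Quantifier-type sequence: A E E A A E  (A=forall, E=exists)
Group into maximal same-type runs:
  Ax1 | Ex2 | Ax2 | Ex1
Number of blocks = 4

4


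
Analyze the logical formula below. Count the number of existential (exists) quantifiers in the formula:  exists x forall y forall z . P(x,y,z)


Quantifier prefix: exists x forall y forall z
Mark each quantifier type:
  E U U
Universal count = 2, Existential count = 1
Asked for existential (exists) quantifiers: 1

1


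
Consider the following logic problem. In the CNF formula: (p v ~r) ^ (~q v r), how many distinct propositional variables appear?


Identify each variable that appears in the formula.
Variables found: p, q, r
Count = 3

3


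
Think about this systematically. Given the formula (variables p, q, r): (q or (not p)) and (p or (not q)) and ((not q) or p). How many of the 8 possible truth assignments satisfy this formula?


Evaluate all 8 assignments for p, q, r:
p=0, q=0, r=0: 1
p=0, q=0, r=1: 1
p=0, q=1, r=0: 0
p=0, q=1, r=1: 0
p=1, q=0, r=0: 0
p=1, q=0, r=1: 0
p=1, q=1, r=0: 1
p=1, q=1, r=1: 1
Satisfying count = 4

4


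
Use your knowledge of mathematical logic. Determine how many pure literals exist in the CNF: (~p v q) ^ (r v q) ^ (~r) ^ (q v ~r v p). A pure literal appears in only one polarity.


Check each variable for pure literal status:
p: mixed (not pure)
q: pure positive
r: mixed (not pure)
Pure literal count = 1

1


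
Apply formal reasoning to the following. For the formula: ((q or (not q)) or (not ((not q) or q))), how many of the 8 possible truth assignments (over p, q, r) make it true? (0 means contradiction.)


Check all 8 assignments:
p=0, q=0, r=0: 1
p=0, q=0, r=1: 1
p=0, q=1, r=0: 1
p=0, q=1, r=1: 1
p=1, q=0, r=0: 1
p=1, q=0, r=1: 1
p=1, q=1, r=0: 1
p=1, q=1, r=1: 1
Count of True = 8

8


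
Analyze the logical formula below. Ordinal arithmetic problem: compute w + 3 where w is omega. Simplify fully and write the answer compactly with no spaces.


Compute w + 3.
Ordinal + is associative but NOT commutative; for finite n>0, n + w = w but w + n stays w+n.
w + 3 is already in normal form (a successor ordinal beyond w).
Result = w+3

w+3


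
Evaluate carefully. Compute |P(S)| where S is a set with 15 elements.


The power set of a set with n elements has 2^n elements.
|P(S)| = 2^15 = 32768

32768


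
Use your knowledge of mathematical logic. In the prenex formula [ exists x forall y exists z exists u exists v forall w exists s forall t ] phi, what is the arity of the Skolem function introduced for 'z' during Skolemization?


Quantifier prefix: exists x forall y exists z exists u exists v forall w exists s forall t
'z' is existentially quantified at position 3.
Universal variables preceding it: y
Skolem function arity = 1

1


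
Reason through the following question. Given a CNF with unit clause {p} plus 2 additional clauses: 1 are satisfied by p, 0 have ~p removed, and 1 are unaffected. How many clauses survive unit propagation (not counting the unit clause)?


Satisfied (removed): 1
Shortened (remain): 0
Unchanged (remain): 1
Remaining = 0 + 1 = 1

1


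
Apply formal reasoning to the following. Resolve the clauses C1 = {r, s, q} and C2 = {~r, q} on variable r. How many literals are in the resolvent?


Remove r from C1 and ~r from C2.
C1 remainder: {s, q}
C2 remainder: {q}
Union (resolvent): {q, s}
Resolvent has 2 literal(s).

2


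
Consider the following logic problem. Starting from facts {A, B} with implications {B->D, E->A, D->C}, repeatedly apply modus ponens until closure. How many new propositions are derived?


Initial facts: {A, B}
Apply modus ponens to closure:
  B and B->D  =>  D
  D and D->C  =>  C
Final known: {A, B, C, D}
New propositions: {C, D}
Count = 2

2


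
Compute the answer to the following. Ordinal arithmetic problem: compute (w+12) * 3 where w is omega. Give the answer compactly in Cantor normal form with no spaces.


Compute (w+12) * 3.
Ordinal * is associative and left-distributive over +, but NOT commutative; for finite n>1, n*w = w but w*n stays w*n.
(w+12) * 3 = (w+12) repeated 3 times. Each intermediate +12 is absorbed by the following w; only the last survives: w*3+12.
Result = w*3+12

w*3+12


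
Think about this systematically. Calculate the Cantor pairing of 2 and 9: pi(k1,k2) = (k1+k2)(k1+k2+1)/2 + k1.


k1 + k2 = 11
(k1+k2)(k1+k2+1)/2 = 11 * 12 / 2 = 66
pi = 66 + 2 = 68

68


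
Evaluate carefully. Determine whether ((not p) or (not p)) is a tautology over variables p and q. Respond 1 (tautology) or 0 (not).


Check all 4 assignments:
p=0, q=0: 1
p=0, q=1: 1
p=1, q=0: 0
p=1, q=1: 0
Satisfying count = 2/4.
Tautology iff count = 4: no.

0


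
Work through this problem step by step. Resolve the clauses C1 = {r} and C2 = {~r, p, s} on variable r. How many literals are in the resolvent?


Remove r from C1 and ~r from C2.
C1 remainder: {}
C2 remainder: {p, s}
Union (resolvent): {p, s}
Resolvent has 2 literal(s).

2


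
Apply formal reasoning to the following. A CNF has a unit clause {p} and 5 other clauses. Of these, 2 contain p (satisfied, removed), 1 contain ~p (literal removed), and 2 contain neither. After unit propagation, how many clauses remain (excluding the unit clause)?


Satisfied (removed): 2
Shortened (remain): 1
Unchanged (remain): 2
Remaining = 1 + 2 = 3

3


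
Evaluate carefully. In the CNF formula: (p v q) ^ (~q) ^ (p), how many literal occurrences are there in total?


Counting literals in each clause:
Clause 1: 2 literal(s)
Clause 2: 1 literal(s)
Clause 3: 1 literal(s)
Total = 4

4


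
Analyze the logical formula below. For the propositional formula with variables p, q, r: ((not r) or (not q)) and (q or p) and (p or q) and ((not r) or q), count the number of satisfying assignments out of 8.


Evaluate all 8 assignments for p, q, r:
p=0, q=0, r=0: 0
p=0, q=0, r=1: 0
p=0, q=1, r=0: 1
p=0, q=1, r=1: 0
p=1, q=0, r=0: 1
p=1, q=0, r=1: 0
p=1, q=1, r=0: 1
p=1, q=1, r=1: 0
Satisfying count = 3

3


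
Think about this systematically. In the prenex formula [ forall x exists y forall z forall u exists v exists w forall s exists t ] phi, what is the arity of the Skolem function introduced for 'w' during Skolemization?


Quantifier prefix: forall x exists y forall z forall u exists v exists w forall s exists t
'w' is existentially quantified at position 6.
Universal variables preceding it: x, z, u
Skolem function arity = 3

3


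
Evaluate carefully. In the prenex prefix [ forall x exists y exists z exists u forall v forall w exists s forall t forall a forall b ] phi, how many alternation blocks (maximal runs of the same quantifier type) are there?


Quantifier-type sequence: A E E E A A E A A A  (A=forall, E=exists)
Group into maximal same-type runs:
  Ax1 | Ex3 | Ax2 | Ex1 | Ax3
Number of blocks = 5

5


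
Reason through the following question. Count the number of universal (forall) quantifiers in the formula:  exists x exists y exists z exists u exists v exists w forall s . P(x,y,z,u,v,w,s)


Quantifier prefix: exists x exists y exists z exists u exists v exists w forall s
Mark each quantifier type:
  E E E E E E U
Universal count = 1, Existential count = 6
Asked for universal (forall) quantifiers: 1

1


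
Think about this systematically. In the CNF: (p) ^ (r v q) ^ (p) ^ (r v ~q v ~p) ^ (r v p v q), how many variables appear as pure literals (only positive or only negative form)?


Check each variable for pure literal status:
p: mixed (not pure)
q: mixed (not pure)
r: pure positive
Pure literal count = 1

1


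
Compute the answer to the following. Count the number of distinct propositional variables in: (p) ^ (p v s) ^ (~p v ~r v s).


Identify each variable that appears in the formula.
Variables found: p, r, s
Count = 3

3


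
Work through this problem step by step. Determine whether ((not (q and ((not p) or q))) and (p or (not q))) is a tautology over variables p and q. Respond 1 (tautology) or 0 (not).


Check all 4 assignments:
p=0, q=0: 1
p=0, q=1: 0
p=1, q=0: 1
p=1, q=1: 0
Satisfying count = 2/4.
Tautology iff count = 4: no.

0


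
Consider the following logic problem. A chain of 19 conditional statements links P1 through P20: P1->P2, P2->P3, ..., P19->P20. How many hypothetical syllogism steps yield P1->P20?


With 19 implications in a chain connecting 20 propositions:
P1->P2, P2->P3, ..., P19->P20
Steps needed = (number of implications) - 1 = 19 - 1 = 18

18


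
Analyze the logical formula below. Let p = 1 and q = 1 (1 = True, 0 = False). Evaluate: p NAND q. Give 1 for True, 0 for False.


p = 1, q = 1
Operation: p NAND q
Evaluate: 1 NAND 1 = 0

0


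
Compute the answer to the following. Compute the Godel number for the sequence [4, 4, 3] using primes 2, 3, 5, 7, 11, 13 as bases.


Encode each element as an exponent of the corresponding prime:
  2^4 = 16
  3^4 = 81
  5^3 = 125
Product = 16 * 81 * 125 = 162000

162000


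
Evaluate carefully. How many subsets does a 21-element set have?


The power set of a set with n elements has 2^n elements.
|P(S)| = 2^21 = 2097152

2097152


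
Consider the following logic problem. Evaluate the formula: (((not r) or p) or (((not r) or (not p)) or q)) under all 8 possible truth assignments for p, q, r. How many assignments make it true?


Check all 8 assignments:
p=0, q=0, r=0: 1
p=0, q=0, r=1: 1
p=0, q=1, r=0: 1
p=0, q=1, r=1: 1
p=1, q=0, r=0: 1
p=1, q=0, r=1: 1
p=1, q=1, r=0: 1
p=1, q=1, r=1: 1
Count of True = 8

8


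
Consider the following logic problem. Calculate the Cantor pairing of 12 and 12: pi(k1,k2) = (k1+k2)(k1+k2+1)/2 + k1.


k1 + k2 = 24
(k1+k2)(k1+k2+1)/2 = 24 * 25 / 2 = 300
pi = 300 + 12 = 312

312


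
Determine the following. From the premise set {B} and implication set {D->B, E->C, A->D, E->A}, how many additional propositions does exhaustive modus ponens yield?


Initial facts: {B}
Apply modus ponens to closure:
  (no implication fires)
Final known: {B}
New propositions: {(none)}
Count = 0

0


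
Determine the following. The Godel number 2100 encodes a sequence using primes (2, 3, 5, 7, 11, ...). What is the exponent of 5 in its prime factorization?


Factorize 2100 by dividing by 5 repeatedly.
Division steps: 5 divides 2100 exactly 2 time(s).
Exponent of 5 = 2

2


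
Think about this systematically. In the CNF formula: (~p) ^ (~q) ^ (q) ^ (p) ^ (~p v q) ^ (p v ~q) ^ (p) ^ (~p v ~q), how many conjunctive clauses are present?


A CNF formula is a conjunction of clauses.
Clauses are separated by ^.
Counting the conjuncts: 8 clauses.

8


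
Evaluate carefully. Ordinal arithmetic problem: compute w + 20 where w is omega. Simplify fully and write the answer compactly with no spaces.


Compute w + 20.
Ordinal + is associative but NOT commutative; for finite n>0, n + w = w but w + n stays w+n.
w + 20 is already in normal form (a successor ordinal beyond w).
Result = w+20

w+20


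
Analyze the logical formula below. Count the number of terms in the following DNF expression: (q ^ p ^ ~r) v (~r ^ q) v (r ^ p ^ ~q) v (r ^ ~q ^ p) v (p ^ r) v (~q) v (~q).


A DNF formula is a disjunction of terms (conjunctions).
Terms are separated by v.
Counting the disjuncts: 7 terms.

7


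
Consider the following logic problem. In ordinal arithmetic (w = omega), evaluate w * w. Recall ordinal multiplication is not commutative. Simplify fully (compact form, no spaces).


Compute w * w.
Ordinal * is associative and left-distributive over +, but NOT commutative; for finite n>1, n*w = w but w*n stays w*n.
w * w = w^2 by definition.
Result = w^2

w^2


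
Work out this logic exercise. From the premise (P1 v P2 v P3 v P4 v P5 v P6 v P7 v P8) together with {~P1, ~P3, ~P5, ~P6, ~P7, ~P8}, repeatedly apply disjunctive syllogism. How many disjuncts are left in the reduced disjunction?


Original disjuncts (8): P1, P2, P3, P4, P5, P6, P7, P8
Negated (eliminate): ~P1, ~P3, ~P5, ~P6, ~P7, ~P8
Remaining disjuncts: P2, P4
Count = 8 - 6 = 2

2


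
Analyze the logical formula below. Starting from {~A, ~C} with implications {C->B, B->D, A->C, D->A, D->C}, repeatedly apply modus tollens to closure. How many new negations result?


Initial negated facts: {~A, ~C}
Apply modus tollens to closure:
  ~A and D->A  =>  ~D
  ~D and B->D  =>  ~B
Final negated: {~A, ~B, ~C, ~D}
New negations: {~B, ~D}
Count = 2

2


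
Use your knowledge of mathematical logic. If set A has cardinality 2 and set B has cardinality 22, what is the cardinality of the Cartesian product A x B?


The Cartesian product A x B contains all ordered pairs (a, b).
|A x B| = |A| * |B| = 2 * 22 = 44

44


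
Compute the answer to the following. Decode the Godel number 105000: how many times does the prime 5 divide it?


Factorize 105000 by dividing by 5 repeatedly.
Division steps: 5 divides 105000 exactly 4 time(s).
Exponent of 5 = 4

4


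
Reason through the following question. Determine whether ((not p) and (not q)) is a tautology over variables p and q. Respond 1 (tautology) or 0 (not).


Check all 4 assignments:
p=0, q=0: 1
p=0, q=1: 0
p=1, q=0: 0
p=1, q=1: 0
Satisfying count = 1/4.
Tautology iff count = 4: no.

0


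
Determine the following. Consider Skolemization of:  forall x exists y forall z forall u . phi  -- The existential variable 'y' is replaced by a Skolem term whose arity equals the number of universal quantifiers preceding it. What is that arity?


Quantifier prefix: forall x exists y forall z forall u
'y' is existentially quantified at position 2.
Universal variables preceding it: x
Skolem function arity = 1

1


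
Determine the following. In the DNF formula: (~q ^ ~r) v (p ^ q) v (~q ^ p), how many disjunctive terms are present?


A DNF formula is a disjunction of terms (conjunctions).
Terms are separated by v.
Counting the disjuncts: 3 terms.

3


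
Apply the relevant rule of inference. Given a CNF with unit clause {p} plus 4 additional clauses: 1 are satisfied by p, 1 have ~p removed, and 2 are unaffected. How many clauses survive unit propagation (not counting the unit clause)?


Satisfied (removed): 1
Shortened (remain): 1
Unchanged (remain): 2
Remaining = 1 + 2 = 3

3


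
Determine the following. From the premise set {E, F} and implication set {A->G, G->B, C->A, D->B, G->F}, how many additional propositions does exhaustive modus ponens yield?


Initial facts: {E, F}
Apply modus ponens to closure:
  (no implication fires)
Final known: {E, F}
New propositions: {(none)}
Count = 0

0


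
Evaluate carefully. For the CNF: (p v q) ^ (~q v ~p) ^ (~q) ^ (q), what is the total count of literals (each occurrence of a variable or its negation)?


Counting literals in each clause:
Clause 1: 2 literal(s)
Clause 2: 2 literal(s)
Clause 3: 1 literal(s)
Clause 4: 1 literal(s)
Total = 6

6


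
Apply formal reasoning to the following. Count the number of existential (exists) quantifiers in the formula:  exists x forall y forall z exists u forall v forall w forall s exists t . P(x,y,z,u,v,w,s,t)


Quantifier prefix: exists x forall y forall z exists u forall v forall w forall s exists t
Mark each quantifier type:
  E U U E U U U E
Universal count = 5, Existential count = 3
Asked for existential (exists) quantifiers: 3

3


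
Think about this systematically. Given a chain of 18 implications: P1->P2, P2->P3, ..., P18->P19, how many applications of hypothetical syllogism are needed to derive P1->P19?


With 18 implications in a chain connecting 19 propositions:
P1->P2, P2->P3, ..., P18->P19
Steps needed = (number of implications) - 1 = 18 - 1 = 17

17


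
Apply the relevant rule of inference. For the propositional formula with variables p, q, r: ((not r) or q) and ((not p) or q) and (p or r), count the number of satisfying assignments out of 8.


Evaluate all 8 assignments for p, q, r:
p=0, q=0, r=0: 0
p=0, q=0, r=1: 0
p=0, q=1, r=0: 0
p=0, q=1, r=1: 1
p=1, q=0, r=0: 0
p=1, q=0, r=1: 0
p=1, q=1, r=0: 1
p=1, q=1, r=1: 1
Satisfying count = 3

3


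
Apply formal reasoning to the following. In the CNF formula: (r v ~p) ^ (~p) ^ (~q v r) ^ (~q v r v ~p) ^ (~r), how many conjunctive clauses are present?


A CNF formula is a conjunction of clauses.
Clauses are separated by ^.
Counting the conjuncts: 5 clauses.

5


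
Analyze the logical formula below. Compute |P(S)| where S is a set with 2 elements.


The power set of a set with n elements has 2^n elements.
|P(S)| = 2^2 = 4

4


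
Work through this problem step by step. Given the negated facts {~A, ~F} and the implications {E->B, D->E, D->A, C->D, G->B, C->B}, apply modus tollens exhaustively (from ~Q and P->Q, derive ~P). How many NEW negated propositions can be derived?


Initial negated facts: {~A, ~F}
Apply modus tollens to closure:
  ~A and D->A  =>  ~D
  ~D and C->D  =>  ~C
Final negated: {~A, ~C, ~D, ~F}
New negations: {~C, ~D}
Count = 2

2


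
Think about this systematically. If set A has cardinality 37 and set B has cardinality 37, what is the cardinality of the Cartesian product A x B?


The Cartesian product A x B contains all ordered pairs (a, b).
|A x B| = |A| * |B| = 37 * 37 = 1369

1369


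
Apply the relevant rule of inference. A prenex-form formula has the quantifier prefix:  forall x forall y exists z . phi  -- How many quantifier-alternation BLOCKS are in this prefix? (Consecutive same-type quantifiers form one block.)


Quantifier-type sequence: A A E  (A=forall, E=exists)
Group into maximal same-type runs:
  Ax2 | Ex1
Number of blocks = 2

2


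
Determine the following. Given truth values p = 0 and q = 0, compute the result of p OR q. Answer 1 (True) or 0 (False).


p = 0, q = 0
Operation: p OR q
Evaluate: 0 OR 0 = 0

0


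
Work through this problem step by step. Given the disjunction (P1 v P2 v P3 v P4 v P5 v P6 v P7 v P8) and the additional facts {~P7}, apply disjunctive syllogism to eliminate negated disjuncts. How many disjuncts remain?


Original disjuncts (8): P1, P2, P3, P4, P5, P6, P7, P8
Negated (eliminate): ~P7
Remaining disjuncts: P1, P2, P3, P4, P5, P6, P8
Count = 8 - 1 = 7

7


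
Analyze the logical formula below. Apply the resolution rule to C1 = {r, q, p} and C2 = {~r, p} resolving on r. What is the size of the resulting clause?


Remove r from C1 and ~r from C2.
C1 remainder: {q, p}
C2 remainder: {p}
Union (resolvent): {p, q}
Resolvent has 2 literal(s).

2


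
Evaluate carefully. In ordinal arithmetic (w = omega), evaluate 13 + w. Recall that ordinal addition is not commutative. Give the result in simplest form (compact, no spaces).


Compute 13 + w.
Ordinal + is associative but NOT commutative; for finite n>0, n + w = w but w + n stays w+n.
Any finite left addend is absorbed by w on the right: 13 + w = w.
Result = w

w


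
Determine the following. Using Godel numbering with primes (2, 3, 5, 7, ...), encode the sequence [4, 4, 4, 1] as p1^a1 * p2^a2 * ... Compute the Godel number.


Encode each element as an exponent of the corresponding prime:
  2^4 = 16
  3^4 = 81
  5^4 = 625
  7^1 = 7
Product = 16 * 81 * 625 * 7 = 5670000

5670000


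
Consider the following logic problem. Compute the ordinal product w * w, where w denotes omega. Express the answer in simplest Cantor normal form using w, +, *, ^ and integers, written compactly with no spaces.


Compute w * w.
Ordinal * is associative and left-distributive over +, but NOT commutative; for finite n>1, n*w = w but w*n stays w*n.
w * w = w^2 by definition.
Result = w^2

w^2


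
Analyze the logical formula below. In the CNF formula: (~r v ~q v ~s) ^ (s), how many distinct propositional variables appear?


Identify each variable that appears in the formula.
Variables found: q, r, s
Count = 3

3


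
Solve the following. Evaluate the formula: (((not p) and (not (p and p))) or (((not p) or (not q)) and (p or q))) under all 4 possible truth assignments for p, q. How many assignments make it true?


Check all 4 assignments:
p=0, q=0: 1
p=0, q=1: 1
p=1, q=0: 1
p=1, q=1: 0
Count of True = 3

3


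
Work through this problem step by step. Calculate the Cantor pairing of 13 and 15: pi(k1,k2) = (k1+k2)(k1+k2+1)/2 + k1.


k1 + k2 = 28
(k1+k2)(k1+k2+1)/2 = 28 * 29 / 2 = 406
pi = 406 + 13 = 419

419


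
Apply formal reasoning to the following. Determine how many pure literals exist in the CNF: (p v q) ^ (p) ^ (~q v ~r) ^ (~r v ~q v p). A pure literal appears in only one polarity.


Check each variable for pure literal status:
p: pure positive
q: mixed (not pure)
r: pure negative
Pure literal count = 2

2


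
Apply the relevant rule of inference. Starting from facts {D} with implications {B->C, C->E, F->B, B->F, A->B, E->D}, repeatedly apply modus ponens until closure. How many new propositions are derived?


Initial facts: {D}
Apply modus ponens to closure:
  (no implication fires)
Final known: {D}
New propositions: {(none)}
Count = 0

0


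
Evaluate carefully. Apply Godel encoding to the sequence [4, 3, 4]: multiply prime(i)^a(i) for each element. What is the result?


Encode each element as an exponent of the corresponding prime:
  2^4 = 16
  3^3 = 27
  5^4 = 625
Product = 16 * 27 * 625 = 270000

270000


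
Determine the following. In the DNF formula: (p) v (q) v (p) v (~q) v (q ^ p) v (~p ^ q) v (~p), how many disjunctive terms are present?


A DNF formula is a disjunction of terms (conjunctions).
Terms are separated by v.
Counting the disjuncts: 7 terms.

7


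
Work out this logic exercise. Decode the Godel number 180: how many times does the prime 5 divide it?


Factorize 180 by dividing by 5 repeatedly.
Division steps: 5 divides 180 exactly 1 time(s).
Exponent of 5 = 1

1


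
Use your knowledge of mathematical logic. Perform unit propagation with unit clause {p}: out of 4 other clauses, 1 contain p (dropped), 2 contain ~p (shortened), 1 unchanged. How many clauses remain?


Satisfied (removed): 1
Shortened (remain): 2
Unchanged (remain): 1
Remaining = 2 + 1 = 3

3


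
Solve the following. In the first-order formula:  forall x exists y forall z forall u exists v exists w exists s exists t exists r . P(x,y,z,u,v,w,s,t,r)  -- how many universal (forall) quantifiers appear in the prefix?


Quantifier prefix: forall x exists y forall z forall u exists v exists w exists s exists t exists r
Mark each quantifier type:
  U E U U E E E E E
Universal count = 3, Existential count = 6
Asked for universal (forall) quantifiers: 3

3


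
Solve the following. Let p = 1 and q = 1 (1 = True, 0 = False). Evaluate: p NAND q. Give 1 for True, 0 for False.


p = 1, q = 1
Operation: p NAND q
Evaluate: 1 NAND 1 = 0

0


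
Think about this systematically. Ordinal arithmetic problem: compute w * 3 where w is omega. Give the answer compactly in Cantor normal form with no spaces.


Compute w * 3.
Ordinal * is associative and left-distributive over +, but NOT commutative; for finite n>1, n*w = w but w*n stays w*n.
w * 3 means 3 copies of w concatenated: w*3.
Result = w*3

w*3


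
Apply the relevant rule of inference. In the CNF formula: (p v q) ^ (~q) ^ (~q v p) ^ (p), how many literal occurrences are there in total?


Counting literals in each clause:
Clause 1: 2 literal(s)
Clause 2: 1 literal(s)
Clause 3: 2 literal(s)
Clause 4: 1 literal(s)
Total = 6

6


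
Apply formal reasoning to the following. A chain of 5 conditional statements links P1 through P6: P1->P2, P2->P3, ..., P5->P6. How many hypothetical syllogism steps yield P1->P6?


With 5 implications in a chain connecting 6 propositions:
P1->P2, P2->P3, ..., P5->P6
Steps needed = (number of implications) - 1 = 5 - 1 = 4

4


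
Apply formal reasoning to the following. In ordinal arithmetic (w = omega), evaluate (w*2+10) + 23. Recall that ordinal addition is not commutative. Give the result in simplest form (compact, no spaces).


Compute (w*2+10) + 23.
Ordinal + is associative but NOT commutative; for finite n>0, n + w = w but w + n stays w+n.
By associativity: (w*2+10) + 23 = w*2 + (10+23) = w*2+33.
Result = w*2+33

w*2+33


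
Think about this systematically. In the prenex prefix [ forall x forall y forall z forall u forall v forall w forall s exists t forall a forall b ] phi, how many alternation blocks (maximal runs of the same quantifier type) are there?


Quantifier-type sequence: A A A A A A A E A A  (A=forall, E=exists)
Group into maximal same-type runs:
  Ax7 | Ex1 | Ax2
Number of blocks = 3

3


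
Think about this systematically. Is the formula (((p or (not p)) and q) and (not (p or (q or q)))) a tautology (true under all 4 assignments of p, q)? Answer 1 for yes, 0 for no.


Check all 4 assignments:
p=0, q=0: 0
p=0, q=1: 0
p=1, q=0: 0
p=1, q=1: 0
Satisfying count = 0/4.
Tautology iff count = 4: no.

0


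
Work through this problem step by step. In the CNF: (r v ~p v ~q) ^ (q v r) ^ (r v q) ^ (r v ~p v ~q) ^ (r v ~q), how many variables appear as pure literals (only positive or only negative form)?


Check each variable for pure literal status:
p: pure negative
q: mixed (not pure)
r: pure positive
Pure literal count = 2

2


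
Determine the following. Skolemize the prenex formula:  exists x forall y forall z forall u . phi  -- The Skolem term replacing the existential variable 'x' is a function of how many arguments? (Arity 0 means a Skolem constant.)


Quantifier prefix: exists x forall y forall z forall u
'x' is existentially quantified at position 1.
No universal quantifiers precede it.
Skolem function arity = 0 (a Skolem constant)

0


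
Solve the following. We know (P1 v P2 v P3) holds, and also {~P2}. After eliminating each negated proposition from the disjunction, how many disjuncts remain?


Original disjuncts (3): P1, P2, P3
Negated (eliminate): ~P2
Remaining disjuncts: P1, P3
Count = 3 - 1 = 2

2


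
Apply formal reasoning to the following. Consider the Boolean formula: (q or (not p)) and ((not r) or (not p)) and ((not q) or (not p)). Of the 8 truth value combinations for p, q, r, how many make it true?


Evaluate all 8 assignments for p, q, r:
p=0, q=0, r=0: 1
p=0, q=0, r=1: 1
p=0, q=1, r=0: 1
p=0, q=1, r=1: 1
p=1, q=0, r=0: 0
p=1, q=0, r=1: 0
p=1, q=1, r=0: 0
p=1, q=1, r=1: 0
Satisfying count = 4

4
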